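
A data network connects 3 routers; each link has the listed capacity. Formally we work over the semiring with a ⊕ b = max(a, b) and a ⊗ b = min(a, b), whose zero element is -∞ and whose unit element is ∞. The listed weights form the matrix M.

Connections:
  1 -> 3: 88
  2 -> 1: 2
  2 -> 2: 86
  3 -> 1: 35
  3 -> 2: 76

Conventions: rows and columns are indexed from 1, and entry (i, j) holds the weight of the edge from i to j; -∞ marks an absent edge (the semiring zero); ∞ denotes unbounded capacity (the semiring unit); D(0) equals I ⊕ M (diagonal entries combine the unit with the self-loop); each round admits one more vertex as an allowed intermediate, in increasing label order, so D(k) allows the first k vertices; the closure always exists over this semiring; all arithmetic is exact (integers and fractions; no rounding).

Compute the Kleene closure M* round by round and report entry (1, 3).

D(0):
  [∞, -∞, 88]
  [2, ∞, -∞]
  [35, 76, ∞]
D(1):
  [∞, -∞, 88]
  [2, ∞, 2]
  [35, 76, ∞]
D(2):
  [∞, -∞, 88]
  [2, ∞, 2]
  [35, 76, ∞]
D(3):
  [∞, 76, 88]
  [2, ∞, 2]
  [35, 76, ∞]
Answer: M*[1][3] = 88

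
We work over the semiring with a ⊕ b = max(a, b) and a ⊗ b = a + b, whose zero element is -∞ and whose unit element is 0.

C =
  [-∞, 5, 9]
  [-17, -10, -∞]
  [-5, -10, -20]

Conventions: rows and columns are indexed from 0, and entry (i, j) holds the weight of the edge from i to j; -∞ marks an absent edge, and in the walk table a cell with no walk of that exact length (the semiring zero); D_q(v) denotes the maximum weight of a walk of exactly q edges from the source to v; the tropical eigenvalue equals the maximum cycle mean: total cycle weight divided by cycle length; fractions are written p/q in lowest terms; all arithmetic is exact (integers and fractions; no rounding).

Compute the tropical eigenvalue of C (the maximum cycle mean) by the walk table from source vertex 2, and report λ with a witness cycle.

q=0: [-∞, -∞, 0]
q=1: [-5, -10, -20]
q=2: [-25, 0, 4]
q=3: [-1, -6, -16]
Optimal cycle mean attained by: cycle 0->2->0, total 9 + (-5), length 2.
Answer: λ = 2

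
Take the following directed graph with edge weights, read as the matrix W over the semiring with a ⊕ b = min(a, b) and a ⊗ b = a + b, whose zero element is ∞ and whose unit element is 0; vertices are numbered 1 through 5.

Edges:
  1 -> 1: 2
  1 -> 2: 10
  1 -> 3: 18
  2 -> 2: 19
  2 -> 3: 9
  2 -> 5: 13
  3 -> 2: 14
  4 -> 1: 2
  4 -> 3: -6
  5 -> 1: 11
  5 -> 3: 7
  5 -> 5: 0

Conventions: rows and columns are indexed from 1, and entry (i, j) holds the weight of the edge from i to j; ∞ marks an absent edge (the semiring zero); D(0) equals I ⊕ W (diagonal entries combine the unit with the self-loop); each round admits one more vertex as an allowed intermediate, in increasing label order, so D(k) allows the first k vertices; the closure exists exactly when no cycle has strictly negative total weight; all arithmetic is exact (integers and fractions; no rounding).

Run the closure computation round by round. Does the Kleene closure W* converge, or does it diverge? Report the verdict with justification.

D(0):
  [0, 10, 18, ∞, ∞]
  [∞, 0, 9, ∞, 13]
  [∞, 14, 0, ∞, ∞]
  [2, ∞, -6, 0, ∞]
  [11, ∞, 7, ∞, 0]
D(1):
  [0, 10, 18, ∞, ∞]
  [∞, 0, 9, ∞, 13]
  [∞, 14, 0, ∞, ∞]
  [2, 12, -6, 0, ∞]
  [11, 21, 7, ∞, 0]
D(2):
  [0, 10, 18, ∞, 23]
  [∞, 0, 9, ∞, 13]
  [∞, 14, 0, ∞, 27]
  [2, 12, -6, 0, 25]
  [11, 21, 7, ∞, 0]
D(3):
  [0, 10, 18, ∞, 23]
  [∞, 0, 9, ∞, 13]
  [∞, 14, 0, ∞, 27]
  [2, 8, -6, 0, 21]
  [11, 21, 7, ∞, 0]
D(4):
  [0, 10, 18, ∞, 23]
  [∞, 0, 9, ∞, 13]
  [∞, 14, 0, ∞, 27]
  [2, 8, -6, 0, 21]
  [11, 21, 7, ∞, 0]
D(5):
  [0, 10, 18, ∞, 23]
  [24, 0, 9, ∞, 13]
  [38, 14, 0, ∞, 27]
  [2, 8, -6, 0, 21]
  [11, 21, 7, ∞, 0]
Key observation: every diagonal entry stays at the unit through all rounds, so no improving cycle exists.
Answer: CONVERGES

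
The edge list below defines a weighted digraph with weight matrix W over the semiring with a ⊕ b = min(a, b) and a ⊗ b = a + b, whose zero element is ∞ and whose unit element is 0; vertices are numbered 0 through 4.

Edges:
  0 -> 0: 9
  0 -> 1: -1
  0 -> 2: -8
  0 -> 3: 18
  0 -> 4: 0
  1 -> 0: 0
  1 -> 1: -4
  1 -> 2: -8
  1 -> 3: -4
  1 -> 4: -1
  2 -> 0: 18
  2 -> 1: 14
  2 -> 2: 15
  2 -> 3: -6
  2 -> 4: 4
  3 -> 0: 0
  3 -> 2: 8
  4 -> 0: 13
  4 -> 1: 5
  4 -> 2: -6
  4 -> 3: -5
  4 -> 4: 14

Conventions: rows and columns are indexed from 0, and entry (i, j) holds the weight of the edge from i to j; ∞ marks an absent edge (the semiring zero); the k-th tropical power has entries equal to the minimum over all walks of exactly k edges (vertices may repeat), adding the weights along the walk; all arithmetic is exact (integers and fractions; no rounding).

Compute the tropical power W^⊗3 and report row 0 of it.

W^⊗2:
  [-1, -5, -9, -14, -4]
  [-4, -8, -12, -14, -5]
  [-6, 9, -2, -1, 13]
  [9, -1, -8, 2, 0]
  [-5, 1, -3, -12, -2]
W^⊗3:
  [-14, -9, -13, -15, -6]
  [-14, -12, -16, -18, -9]
  [-1, -7, -14, -8, -6]
  [-1, -5, -9, -14, -4]
  [-12, -6, -13, -9, -5]
Answer: row 0 of W^⊗3 = [-14, -9, -13, -15, -6]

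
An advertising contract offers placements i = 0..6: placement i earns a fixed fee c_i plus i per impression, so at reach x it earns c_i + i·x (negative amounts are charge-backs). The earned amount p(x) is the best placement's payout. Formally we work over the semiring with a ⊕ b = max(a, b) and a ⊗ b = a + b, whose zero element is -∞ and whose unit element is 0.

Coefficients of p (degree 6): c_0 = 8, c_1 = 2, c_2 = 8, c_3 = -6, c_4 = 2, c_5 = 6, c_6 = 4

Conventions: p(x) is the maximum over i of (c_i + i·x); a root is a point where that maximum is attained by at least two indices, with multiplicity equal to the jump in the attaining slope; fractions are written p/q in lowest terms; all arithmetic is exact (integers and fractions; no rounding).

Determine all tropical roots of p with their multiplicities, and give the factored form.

hull edge (i=0, c=8) to (i=2, c=8): slope 0, span 2
hull edge (i=2, c=8) to (i=5, c=6): slope -2/3, span 3
hull edge (i=5, c=6) to (i=6, c=4): slope -2, span 1
Factored form: p(x) = 4 ⊗ (x ⊕ 0) ⊗ (x ⊕ 0) ⊗ (x ⊕ 2/3) ⊗ (x ⊕ 2/3) ⊗ (x ⊕ 2/3) ⊗ (x ⊕ 2)
Answer: roots = 0 (mult 2), 2/3 (mult 3), 2 (mult 1)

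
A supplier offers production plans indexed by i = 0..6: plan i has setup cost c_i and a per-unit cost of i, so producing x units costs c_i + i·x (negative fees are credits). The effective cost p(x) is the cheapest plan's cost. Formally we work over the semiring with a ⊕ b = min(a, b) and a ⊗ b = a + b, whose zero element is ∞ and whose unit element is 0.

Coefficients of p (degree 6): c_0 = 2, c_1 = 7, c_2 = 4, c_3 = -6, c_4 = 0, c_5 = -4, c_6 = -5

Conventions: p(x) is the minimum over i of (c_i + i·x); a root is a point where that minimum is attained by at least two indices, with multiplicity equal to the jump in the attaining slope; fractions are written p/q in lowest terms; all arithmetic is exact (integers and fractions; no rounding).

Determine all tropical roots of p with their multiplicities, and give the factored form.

hull edge (i=0, c=2) to (i=3, c=-6): slope -8/3, span 3
hull edge (i=3, c=-6) to (i=6, c=-5): slope 1/3, span 3
Factored form: p(x) = -5 ⊗ (x ⊕ (-1/3)) ⊗ (x ⊕ (-1/3)) ⊗ (x ⊕ (-1/3)) ⊗ (x ⊕ 8/3) ⊗ (x ⊕ 8/3) ⊗ (x ⊕ 8/3)
Answer: roots = -1/3 (mult 3), 8/3 (mult 3)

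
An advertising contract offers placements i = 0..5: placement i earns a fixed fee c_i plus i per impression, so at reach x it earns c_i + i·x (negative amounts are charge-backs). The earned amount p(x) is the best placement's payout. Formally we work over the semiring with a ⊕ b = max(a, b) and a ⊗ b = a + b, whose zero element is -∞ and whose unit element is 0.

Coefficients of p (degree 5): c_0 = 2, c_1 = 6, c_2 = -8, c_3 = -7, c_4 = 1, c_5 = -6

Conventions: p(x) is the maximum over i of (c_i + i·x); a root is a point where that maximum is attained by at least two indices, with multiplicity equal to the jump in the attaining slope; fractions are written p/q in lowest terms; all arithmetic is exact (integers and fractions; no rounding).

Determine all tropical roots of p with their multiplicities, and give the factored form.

hull edge (i=0, c=2) to (i=1, c=6): slope 4, span 1
hull edge (i=1, c=6) to (i=4, c=1): slope -5/3, span 3
hull edge (i=4, c=1) to (i=5, c=-6): slope -7, span 1
Factored form: p(x) = -6 ⊗ (x ⊕ (-4)) ⊗ (x ⊕ 5/3) ⊗ (x ⊕ 5/3) ⊗ (x ⊕ 5/3) ⊗ (x ⊕ 7)
Answer: roots = -4 (mult 1), 5/3 (mult 3), 7 (mult 1)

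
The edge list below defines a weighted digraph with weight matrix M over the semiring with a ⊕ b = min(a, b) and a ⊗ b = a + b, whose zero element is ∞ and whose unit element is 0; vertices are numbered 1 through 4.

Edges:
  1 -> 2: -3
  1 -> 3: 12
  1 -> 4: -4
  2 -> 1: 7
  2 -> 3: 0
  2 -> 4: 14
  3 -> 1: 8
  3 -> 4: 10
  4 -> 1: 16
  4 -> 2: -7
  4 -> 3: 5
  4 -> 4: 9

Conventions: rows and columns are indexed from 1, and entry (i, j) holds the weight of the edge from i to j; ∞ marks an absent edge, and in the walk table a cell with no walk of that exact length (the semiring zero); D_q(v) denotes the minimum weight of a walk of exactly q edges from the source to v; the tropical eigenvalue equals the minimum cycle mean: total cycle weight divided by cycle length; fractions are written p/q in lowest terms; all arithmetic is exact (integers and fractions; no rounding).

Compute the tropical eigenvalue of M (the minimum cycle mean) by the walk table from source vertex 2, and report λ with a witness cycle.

q=0: [∞, 0, ∞, ∞]
q=1: [7, ∞, 0, 14]
q=2: [8, 4, 19, 3]
q=3: [11, -4, 4, 4]
q=4: [3, -3, -4, 7]
Optimal cycle mean attained by: cycle 1->4->2->1, total (-4) + (-7) + 7, length 3.
Answer: λ = -4/3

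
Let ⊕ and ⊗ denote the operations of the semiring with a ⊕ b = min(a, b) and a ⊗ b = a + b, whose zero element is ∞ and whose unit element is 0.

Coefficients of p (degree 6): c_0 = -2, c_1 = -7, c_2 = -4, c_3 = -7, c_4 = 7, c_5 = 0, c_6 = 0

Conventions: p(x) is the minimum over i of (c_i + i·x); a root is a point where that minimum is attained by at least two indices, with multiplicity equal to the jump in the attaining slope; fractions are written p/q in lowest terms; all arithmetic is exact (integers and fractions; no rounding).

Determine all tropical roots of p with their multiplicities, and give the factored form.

hull edge (i=0, c=-2) to (i=1, c=-7): slope -5, span 1
hull edge (i=1, c=-7) to (i=3, c=-7): slope 0, span 2
hull edge (i=3, c=-7) to (i=6, c=0): slope 7/3, span 3
Factored form: p(x) = 0 ⊗ (x ⊕ (-7/3)) ⊗ (x ⊕ (-7/3)) ⊗ (x ⊕ (-7/3)) ⊗ (x ⊕ 0) ⊗ (x ⊕ 0) ⊗ (x ⊕ 5)
Answer: roots = -7/3 (mult 3), 0 (mult 2), 5 (mult 1)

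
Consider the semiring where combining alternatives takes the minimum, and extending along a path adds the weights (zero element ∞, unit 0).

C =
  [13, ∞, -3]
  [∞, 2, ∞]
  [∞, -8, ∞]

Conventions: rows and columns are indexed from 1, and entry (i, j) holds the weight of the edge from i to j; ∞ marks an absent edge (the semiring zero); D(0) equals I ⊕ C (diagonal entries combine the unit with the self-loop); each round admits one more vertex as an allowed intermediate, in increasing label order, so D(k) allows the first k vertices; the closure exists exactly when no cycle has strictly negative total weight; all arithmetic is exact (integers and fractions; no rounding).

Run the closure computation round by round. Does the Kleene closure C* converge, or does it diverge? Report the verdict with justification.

D(0):
  [0, ∞, -3]
  [∞, 0, ∞]
  [∞, -8, 0]
D(1):
  [0, ∞, -3]
  [∞, 0, ∞]
  [∞, -8, 0]
D(2):
  [0, ∞, -3]
  [∞, 0, ∞]
  [∞, -8, 0]
D(3):
  [0, -11, -3]
  [∞, 0, ∞]
  [∞, -8, 0]
Key observation: every diagonal entry stays at the unit through all rounds, so no improving cycle exists.
Answer: CONVERGES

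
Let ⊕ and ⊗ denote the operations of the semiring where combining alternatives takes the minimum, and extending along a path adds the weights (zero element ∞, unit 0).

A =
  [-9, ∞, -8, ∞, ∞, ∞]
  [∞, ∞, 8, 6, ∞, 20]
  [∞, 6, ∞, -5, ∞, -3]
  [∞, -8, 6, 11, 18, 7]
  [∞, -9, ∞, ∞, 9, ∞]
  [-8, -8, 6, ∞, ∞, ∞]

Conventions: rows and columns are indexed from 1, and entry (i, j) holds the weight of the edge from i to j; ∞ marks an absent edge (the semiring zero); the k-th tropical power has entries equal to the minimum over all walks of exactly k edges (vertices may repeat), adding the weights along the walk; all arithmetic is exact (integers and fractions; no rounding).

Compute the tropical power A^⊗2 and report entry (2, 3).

A^⊗2:
  [-18, -2, -17, -13, ∞, -11]
  [12, -2, 12, 3, 24, 5]
  [-11, -13, 1, 6, 13, 2]
  [-1, -1, 0, -2, 27, 3]
  [∞, 0, -1, -3, 18, 11]
  [-17, 12, -16, -2, ∞, 3]
Key observation: the optimum is the walk 2->4->3, with weight 6 + 6 = 12.
Optimal value attained by: walk 2->4->3.
Answer: (A^⊗2)[2][3] = 12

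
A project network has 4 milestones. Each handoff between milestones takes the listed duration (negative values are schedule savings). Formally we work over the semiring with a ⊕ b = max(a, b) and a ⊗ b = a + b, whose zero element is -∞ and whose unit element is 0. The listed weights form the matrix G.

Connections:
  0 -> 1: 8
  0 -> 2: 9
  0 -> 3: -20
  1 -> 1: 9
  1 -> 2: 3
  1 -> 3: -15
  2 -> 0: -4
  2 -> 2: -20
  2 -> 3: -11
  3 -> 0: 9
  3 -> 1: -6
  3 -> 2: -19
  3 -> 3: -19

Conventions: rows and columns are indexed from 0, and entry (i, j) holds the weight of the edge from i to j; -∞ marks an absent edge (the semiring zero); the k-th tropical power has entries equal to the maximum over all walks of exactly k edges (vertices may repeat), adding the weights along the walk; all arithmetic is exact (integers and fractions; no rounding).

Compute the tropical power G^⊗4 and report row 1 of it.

G^⊗2:
  [5, 17, 11, -2]
  [-1, 18, 12, -6]
  [-2, 4, 5, -24]
  [-10, 17, 18, -11]
G^⊗3:
  [7, 26, 20, 2]
  [8, 27, 21, 3]
  [1, 13, 7, -6]
  [14, 26, 20, 7]
G^⊗4:
  [16, 35, 29, 11]
  [17, 36, 30, 12]
  [3, 22, 16, -2]
  [16, 35, 29, 11]
Answer: row 1 of G^⊗4 = [17, 36, 30, 12]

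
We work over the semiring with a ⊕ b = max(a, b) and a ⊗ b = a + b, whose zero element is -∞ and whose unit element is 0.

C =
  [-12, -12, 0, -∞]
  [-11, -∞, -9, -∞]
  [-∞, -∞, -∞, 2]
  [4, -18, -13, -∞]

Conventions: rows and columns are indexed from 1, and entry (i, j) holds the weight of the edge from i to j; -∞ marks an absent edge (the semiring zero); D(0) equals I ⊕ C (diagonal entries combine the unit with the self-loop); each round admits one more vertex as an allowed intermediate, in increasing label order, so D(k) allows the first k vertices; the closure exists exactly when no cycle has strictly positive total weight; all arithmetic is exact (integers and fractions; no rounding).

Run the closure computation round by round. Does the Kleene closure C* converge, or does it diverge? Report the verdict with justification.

D(0):
  [0, -12, 0, -∞]
  [-11, 0, -9, -∞]
  [-∞, -∞, 0, 2]
  [4, -18, -13, 0]
D(1):
  [0, -12, 0, -∞]
  [-11, 0, -9, -∞]
  [-∞, -∞, 0, 2]
  [4, -8, 4, 0]
D(2):
  [0, -12, 0, -∞]
  [-11, 0, -9, -∞]
  [-∞, -∞, 0, 2]
  [4, -8, 4, 0]
Detection: at round 3, diagonal entry (4, 4) turns strictly positive.
Key observation: the cycle 4->1->3->4 has total weight 4 + 0 + 2, which is strictly positive.
Answer: DIVERGES — positive cycle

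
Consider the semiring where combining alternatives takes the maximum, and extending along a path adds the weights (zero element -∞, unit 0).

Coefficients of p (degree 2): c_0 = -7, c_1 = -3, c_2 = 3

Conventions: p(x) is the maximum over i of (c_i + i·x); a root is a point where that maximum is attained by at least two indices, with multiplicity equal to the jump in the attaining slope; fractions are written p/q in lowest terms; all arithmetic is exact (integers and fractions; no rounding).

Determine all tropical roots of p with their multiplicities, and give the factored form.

hull edge (i=0, c=-7) to (i=2, c=3): slope 5, span 2
Factored form: p(x) = 3 ⊗ (x ⊕ (-5)) ⊗ (x ⊕ (-5))
Answer: roots = -5 (mult 2)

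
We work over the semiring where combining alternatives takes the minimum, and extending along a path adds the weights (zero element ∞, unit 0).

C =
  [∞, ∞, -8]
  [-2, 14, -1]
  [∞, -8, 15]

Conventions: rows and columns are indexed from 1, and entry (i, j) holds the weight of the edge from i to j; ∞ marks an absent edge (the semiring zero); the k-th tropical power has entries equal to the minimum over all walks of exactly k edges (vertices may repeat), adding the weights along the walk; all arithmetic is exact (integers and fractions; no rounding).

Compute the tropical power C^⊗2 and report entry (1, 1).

C^⊗2:
  [∞, -16, 7]
  [12, -9, -10]
  [-10, 6, -9]
Key observation: no walk of exactly 2 edges connects these vertices, so the entry is the semiring zero.
Answer: (C^⊗2)[1][1] = ∞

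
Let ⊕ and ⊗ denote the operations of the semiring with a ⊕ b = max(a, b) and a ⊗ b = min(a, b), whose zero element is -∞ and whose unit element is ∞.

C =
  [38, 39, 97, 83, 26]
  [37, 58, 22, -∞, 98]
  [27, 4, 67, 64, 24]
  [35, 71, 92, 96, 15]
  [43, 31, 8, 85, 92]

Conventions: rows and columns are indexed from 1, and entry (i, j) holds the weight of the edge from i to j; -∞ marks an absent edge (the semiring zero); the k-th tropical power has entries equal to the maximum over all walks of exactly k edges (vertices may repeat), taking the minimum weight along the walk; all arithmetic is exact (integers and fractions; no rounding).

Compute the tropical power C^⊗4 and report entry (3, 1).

C^⊗2:
  [38, 71, 83, 83, 39]
  [43, 58, 37, 85, 92]
  [35, 64, 67, 64, 26]
  [37, 71, 92, 96, 71]
  [43, 71, 85, 85, 92]
C^⊗3:
  [39, 71, 83, 83, 71]
  [43, 71, 85, 85, 92]
  [37, 64, 67, 64, 64]
  [43, 71, 92, 96, 71]
  [43, 71, 85, 85, 92]
C^⊗4:
  [43, 71, 83, 83, 71]
  [43, 71, 85, 85, 92]
  [43, 64, 67, 64, 64]
  [43, 71, 92, 96, 71]
  [43, 71, 85, 85, 92]
Key observation: the optimum is the walk 3->4->2->5->1, with weight 64 min 71 min 98 min 43 = 43.
Optimal value attained by: walk 3->4->2->5->1.
Answer: (C^⊗4)[3][1] = 43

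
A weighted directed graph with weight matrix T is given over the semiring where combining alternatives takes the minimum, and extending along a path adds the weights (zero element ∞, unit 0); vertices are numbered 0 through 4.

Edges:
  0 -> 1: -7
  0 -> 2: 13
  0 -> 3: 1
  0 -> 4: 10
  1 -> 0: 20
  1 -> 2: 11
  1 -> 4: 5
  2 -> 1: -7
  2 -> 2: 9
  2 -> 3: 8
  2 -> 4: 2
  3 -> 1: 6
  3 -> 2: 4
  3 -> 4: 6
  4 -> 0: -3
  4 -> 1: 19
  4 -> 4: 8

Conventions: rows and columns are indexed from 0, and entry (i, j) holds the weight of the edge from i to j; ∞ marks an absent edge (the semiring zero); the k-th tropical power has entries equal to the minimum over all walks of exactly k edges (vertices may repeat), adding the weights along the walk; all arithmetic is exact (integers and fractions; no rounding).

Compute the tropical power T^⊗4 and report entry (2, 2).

T^⊗2:
  [7, 6, 4, 21, -2]
  [2, 4, 20, 19, 13]
  [-1, 2, 4, 17, -2]
  [3, -3, 13, 12, 6]
  [5, -10, 10, -2, 7]
T^⊗3:
  [-5, -3, 13, 8, 6]
  [10, -5, 15, 3, 9]
  [-5, -8, 12, 0, 6]
  [3, -4, 8, 4, 2]
  [4, -2, 1, 6, -5]
T^⊗4:
  [3, -12, 8, -4, 2]
  [6, 3, 6, 11, 0]
  [3, -12, 3, -4, -3]
  [-1, -4, 7, 4, 1]
  [-8, -6, 9, 5, 3]
Key observation: the optimum is the walk 2->4->0->1->2, with weight 2 + (-3) + (-7) + 11 = 3.
Optimal value attained by: walk 2->4->0->1->2.
Answer: (T^⊗4)[2][2] = 3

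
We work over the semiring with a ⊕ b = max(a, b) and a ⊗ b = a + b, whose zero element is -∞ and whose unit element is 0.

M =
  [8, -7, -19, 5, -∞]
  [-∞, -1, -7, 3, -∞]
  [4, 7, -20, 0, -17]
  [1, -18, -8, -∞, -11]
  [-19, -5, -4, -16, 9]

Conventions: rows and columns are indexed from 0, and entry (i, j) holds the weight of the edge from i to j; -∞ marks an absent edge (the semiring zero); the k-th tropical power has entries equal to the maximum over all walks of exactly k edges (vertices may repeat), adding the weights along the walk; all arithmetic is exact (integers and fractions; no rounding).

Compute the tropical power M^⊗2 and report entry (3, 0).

M^⊗2:
  [16, 1, -3, 13, -6]
  [4, 0, -5, 2, -8]
  [12, 6, 0, 10, -8]
  [9, -1, -15, 6, -2]
  [0, 4, 5, -2, 18]
Key observation: the optimum is the walk 3->0->0, with weight 1 + 8 = 9.
Optimal value attained by: walk 3->0->0.
Answer: (M^⊗2)[3][0] = 9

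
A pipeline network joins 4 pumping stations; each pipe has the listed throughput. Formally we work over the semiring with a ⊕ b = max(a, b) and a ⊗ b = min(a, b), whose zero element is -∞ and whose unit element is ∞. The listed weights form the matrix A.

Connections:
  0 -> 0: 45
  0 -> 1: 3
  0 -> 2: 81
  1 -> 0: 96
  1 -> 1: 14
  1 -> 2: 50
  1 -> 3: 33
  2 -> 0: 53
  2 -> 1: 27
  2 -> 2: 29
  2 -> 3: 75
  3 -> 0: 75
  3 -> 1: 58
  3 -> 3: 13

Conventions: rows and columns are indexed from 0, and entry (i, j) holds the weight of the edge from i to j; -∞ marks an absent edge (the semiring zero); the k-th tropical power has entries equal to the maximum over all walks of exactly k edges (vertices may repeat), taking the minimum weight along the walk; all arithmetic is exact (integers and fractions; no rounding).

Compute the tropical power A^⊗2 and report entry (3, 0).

A^⊗2:
  [53, 27, 45, 75]
  [50, 33, 81, 50]
  [75, 58, 53, 29]
  [58, 14, 75, 33]
Key observation: the optimum is the walk 3->1->0, with weight 58 min 96 = 58.
Optimal value attained by: walk 3->1->0.
Answer: (A^⊗2)[3][0] = 58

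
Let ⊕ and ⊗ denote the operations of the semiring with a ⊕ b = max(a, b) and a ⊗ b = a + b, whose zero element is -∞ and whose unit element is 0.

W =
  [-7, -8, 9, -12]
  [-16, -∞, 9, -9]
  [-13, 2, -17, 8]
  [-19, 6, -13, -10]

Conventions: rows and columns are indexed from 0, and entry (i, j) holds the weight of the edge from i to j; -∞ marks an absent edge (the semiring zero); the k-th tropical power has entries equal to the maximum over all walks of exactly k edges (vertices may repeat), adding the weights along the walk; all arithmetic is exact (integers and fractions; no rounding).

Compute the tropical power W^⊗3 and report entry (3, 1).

W^⊗2:
  [-4, 11, 2, 17]
  [-4, 11, -7, 17]
  [-11, 14, 11, -2]
  [-10, -4, 15, -3]
W^⊗3:
  [-2, 23, 20, 10]
  [-2, 23, 20, 7]
  [-2, 13, 23, 19]
  [2, 17, 5, 23]
Key observation: the optimum is the walk 3->1->2->1, with weight 6 + 9 + 2 = 17.
Optimal value attained by: walk 3->1->2->1.
Answer: (W^⊗3)[3][1] = 17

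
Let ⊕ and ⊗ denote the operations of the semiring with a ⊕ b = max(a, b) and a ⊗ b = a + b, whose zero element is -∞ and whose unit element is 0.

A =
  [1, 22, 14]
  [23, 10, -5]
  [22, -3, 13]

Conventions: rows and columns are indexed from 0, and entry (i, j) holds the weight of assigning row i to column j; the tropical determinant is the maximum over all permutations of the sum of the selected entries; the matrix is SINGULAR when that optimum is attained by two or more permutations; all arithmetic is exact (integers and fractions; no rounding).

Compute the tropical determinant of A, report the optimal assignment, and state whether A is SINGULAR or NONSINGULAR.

σ = (0, 1, 2): 1 + 10 + 13 = 24
σ = (0, 2, 1): 1 + (-5) + (-3) = -7
σ = (1, 0, 2): 22 + 23 + 13 = 58
σ = (1, 2, 0): 22 + (-5) + 22 = 39
σ = (2, 0, 1): 14 + 23 + (-3) = 34
σ = (2, 1, 0): 14 + 10 + 22 = 46
Optimal value attained by: σ = (1, 0, 2).
Answer: det⊕(A) = 58; verdict: NONSINGULAR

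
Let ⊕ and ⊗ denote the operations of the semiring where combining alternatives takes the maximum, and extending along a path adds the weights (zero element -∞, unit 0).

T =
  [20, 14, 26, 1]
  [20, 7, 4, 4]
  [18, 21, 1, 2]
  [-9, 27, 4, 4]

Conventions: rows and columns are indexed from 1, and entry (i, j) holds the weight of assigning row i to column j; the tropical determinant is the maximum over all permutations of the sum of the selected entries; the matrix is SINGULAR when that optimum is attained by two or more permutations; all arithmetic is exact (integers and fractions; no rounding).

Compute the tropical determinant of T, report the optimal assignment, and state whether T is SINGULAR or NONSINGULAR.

σ = (1, 2, 3, 4): 20 + 7 + 1 + 4 = 32
σ = (1, 2, 4, 3): 20 + 7 + 2 + 4 = 33
σ = (1, 3, 2, 4): 20 + 4 + 21 + 4 = 49
σ = (1, 3, 4, 2): 20 + 4 + 2 + 27 = 53
σ = (1, 4, 2, 3): 20 + 4 + 21 + 4 = 49
σ = (1, 4, 3, 2): 20 + 4 + 1 + 27 = 52
σ = (2, 1, 3, 4): 14 + 20 + 1 + 4 = 39
σ = (2, 1, 4, 3): 14 + 20 + 2 + 4 = 40
σ = (2, 3, 1, 4): 14 + 4 + 18 + 4 = 40
σ = (2, 3, 4, 1): 14 + 4 + 2 + (-9) = 11
σ = (2, 4, 1, 3): 14 + 4 + 18 + 4 = 40
σ = (2, 4, 3, 1): 14 + 4 + 1 + (-9) = 10
σ = (3, 1, 2, 4): 26 + 20 + 21 + 4 = 71
σ = (3, 1, 4, 2): 26 + 20 + 2 + 27 = 75
σ = (3, 2, 1, 4): 26 + 7 + 18 + 4 = 55
σ = (3, 2, 4, 1): 26 + 7 + 2 + (-9) = 26
σ = (3, 4, 1, 2): 26 + 4 + 18 + 27 = 75
σ = (3, 4, 2, 1): 26 + 4 + 21 + (-9) = 42
σ = (4, 1, 2, 3): 1 + 20 + 21 + 4 = 46
σ = (4, 1, 3, 2): 1 + 20 + 1 + 27 = 49
σ = (4, 2, 1, 3): 1 + 7 + 18 + 4 = 30
σ = (4, 2, 3, 1): 1 + 7 + 1 + (-9) = 0
σ = (4, 3, 1, 2): 1 + 4 + 18 + 27 = 50
σ = (4, 3, 2, 1): 1 + 4 + 21 + (-9) = 17
Optimal value attained by: σ = (3, 1, 4, 2).
Answer: det⊕(T) = 75; verdict: SINGULAR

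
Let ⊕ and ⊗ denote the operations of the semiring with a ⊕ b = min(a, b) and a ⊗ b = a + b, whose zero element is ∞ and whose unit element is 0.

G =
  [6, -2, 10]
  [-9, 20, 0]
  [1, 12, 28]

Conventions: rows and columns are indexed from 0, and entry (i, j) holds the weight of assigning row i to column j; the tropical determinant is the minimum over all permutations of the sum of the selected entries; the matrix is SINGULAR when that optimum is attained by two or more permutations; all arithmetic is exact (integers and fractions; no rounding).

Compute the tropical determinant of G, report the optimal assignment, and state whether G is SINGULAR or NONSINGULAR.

σ = (0, 1, 2): 6 + 20 + 28 = 54
σ = (0, 2, 1): 6 + 0 + 12 = 18
σ = (1, 0, 2): (-2) + (-9) + 28 = 17
σ = (1, 2, 0): (-2) + 0 + 1 = -1
σ = (2, 0, 1): 10 + (-9) + 12 = 13
σ = (2, 1, 0): 10 + 20 + 1 = 31
Optimal value attained by: σ = (1, 2, 0).
Answer: det⊕(G) = -1; verdict: NONSINGULAR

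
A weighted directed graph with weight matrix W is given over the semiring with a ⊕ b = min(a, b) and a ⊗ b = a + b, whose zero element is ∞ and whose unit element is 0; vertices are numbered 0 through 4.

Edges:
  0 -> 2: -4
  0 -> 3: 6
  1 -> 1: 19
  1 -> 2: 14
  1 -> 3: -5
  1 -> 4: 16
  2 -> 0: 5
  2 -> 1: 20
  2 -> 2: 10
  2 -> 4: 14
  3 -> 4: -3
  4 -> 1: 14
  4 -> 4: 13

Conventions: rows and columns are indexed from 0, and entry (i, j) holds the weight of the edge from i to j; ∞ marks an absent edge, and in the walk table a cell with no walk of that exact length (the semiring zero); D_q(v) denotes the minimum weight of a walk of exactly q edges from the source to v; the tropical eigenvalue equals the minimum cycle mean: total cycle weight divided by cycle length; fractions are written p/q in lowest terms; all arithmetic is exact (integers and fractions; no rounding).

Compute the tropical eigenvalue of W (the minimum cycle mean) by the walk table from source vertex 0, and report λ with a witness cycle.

q=0: [0, ∞, ∞, ∞, ∞]
q=1: [∞, ∞, -4, 6, ∞]
q=2: [1, 16, 6, ∞, 3]
q=3: [11, 17, -3, 7, 16]
q=4: [2, 17, 7, 12, 4]
q=5: [12, 18, -2, 8, 9]
Optimal cycle mean attained by: cycle 0->2->0, total (-4) + 5, length 2.
Answer: λ = 1/2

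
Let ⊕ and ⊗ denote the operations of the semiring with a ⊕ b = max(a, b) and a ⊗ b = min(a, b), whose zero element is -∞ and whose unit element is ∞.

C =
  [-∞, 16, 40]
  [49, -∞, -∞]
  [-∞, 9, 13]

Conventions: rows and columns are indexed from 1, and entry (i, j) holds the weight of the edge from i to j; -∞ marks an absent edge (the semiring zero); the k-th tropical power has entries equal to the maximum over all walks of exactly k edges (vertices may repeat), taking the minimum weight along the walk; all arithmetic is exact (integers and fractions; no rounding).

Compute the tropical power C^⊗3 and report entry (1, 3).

C^⊗2:
  [16, 9, 13]
  [-∞, 16, 40]
  [9, 9, 13]
C^⊗3:
  [9, 16, 16]
  [16, 9, 13]
  [9, 9, 13]
Key observation: the optimum is the walk 1->2->1->3, with weight 16 min 49 min 40 = 16.
Optimal value attained by: walk 1->2->1->3.
Answer: (C^⊗3)[1][3] = 16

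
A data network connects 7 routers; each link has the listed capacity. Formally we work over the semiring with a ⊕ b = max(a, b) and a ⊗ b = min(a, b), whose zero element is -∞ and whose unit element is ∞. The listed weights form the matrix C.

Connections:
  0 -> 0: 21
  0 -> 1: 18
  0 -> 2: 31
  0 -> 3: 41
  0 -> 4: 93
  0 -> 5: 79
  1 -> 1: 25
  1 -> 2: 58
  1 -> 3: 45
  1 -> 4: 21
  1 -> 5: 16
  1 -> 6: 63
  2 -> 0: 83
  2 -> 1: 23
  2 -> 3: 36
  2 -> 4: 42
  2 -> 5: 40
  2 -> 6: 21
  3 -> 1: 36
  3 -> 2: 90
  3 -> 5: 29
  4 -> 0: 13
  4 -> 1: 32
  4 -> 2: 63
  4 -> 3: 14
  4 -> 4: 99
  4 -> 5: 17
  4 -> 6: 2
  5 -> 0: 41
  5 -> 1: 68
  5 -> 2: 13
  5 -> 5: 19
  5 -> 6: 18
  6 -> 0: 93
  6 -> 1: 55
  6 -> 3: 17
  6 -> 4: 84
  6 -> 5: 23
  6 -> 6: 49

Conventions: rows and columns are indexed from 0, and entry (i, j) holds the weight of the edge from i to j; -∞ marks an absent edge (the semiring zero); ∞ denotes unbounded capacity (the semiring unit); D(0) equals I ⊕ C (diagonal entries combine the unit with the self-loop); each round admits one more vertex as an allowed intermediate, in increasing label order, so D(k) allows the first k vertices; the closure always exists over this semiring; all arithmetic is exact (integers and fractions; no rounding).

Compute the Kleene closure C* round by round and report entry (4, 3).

D(0):
  [∞, 18, 31, 41, 93, 79, -∞]
  [-∞, ∞, 58, 45, 21, 16, 63]
  [83, 23, ∞, 36, 42, 40, 21]
  [-∞, 36, 90, ∞, -∞, 29, -∞]
  [13, 32, 63, 14, ∞, 17, 2]
  [41, 68, 13, -∞, -∞, ∞, 18]
  [93, 55, -∞, 17, 84, 23, ∞]
D(1):
  [∞, 18, 31, 41, 93, 79, -∞]
  [-∞, ∞, 58, 45, 21, 16, 63]
  [83, 23, ∞, 41, 83, 79, 21]
  [-∞, 36, 90, ∞, -∞, 29, -∞]
  [13, 32, 63, 14, ∞, 17, 2]
  [41, 68, 31, 41, 41, ∞, 18]
  [93, 55, 31, 41, 93, 79, ∞]
D(2):
  [∞, 18, 31, 41, 93, 79, 18]
  [-∞, ∞, 58, 45, 21, 16, 63]
  [83, 23, ∞, 41, 83, 79, 23]
  [-∞, 36, 90, ∞, 21, 29, 36]
  [13, 32, 63, 32, ∞, 17, 32]
  [41, 68, 58, 45, 41, ∞, 63]
  [93, 55, 55, 45, 93, 79, ∞]
D(3):
  [∞, 23, 31, 41, 93, 79, 23]
  [58, ∞, 58, 45, 58, 58, 63]
  [83, 23, ∞, 41, 83, 79, 23]
  [83, 36, 90, ∞, 83, 79, 36]
  [63, 32, 63, 41, ∞, 63, 32]
  [58, 68, 58, 45, 58, ∞, 63]
  [93, 55, 55, 45, 93, 79, ∞]
D(4):
  [∞, 36, 41, 41, 93, 79, 36]
  [58, ∞, 58, 45, 58, 58, 63]
  [83, 36, ∞, 41, 83, 79, 36]
  [83, 36, 90, ∞, 83, 79, 36]
  [63, 36, 63, 41, ∞, 63, 36]
  [58, 68, 58, 45, 58, ∞, 63]
  [93, 55, 55, 45, 93, 79, ∞]
D(5):
  [∞, 36, 63, 41, 93, 79, 36]
  [58, ∞, 58, 45, 58, 58, 63]
  [83, 36, ∞, 41, 83, 79, 36]
  [83, 36, 90, ∞, 83, 79, 36]
  [63, 36, 63, 41, ∞, 63, 36]
  [58, 68, 58, 45, 58, ∞, 63]
  [93, 55, 63, 45, 93, 79, ∞]
D(6):
  [∞, 68, 63, 45, 93, 79, 63]
  [58, ∞, 58, 45, 58, 58, 63]
  [83, 68, ∞, 45, 83, 79, 63]
  [83, 68, 90, ∞, 83, 79, 63]
  [63, 63, 63, 45, ∞, 63, 63]
  [58, 68, 58, 45, 58, ∞, 63]
  [93, 68, 63, 45, 93, 79, ∞]
D(7):
  [∞, 68, 63, 45, 93, 79, 63]
  [63, ∞, 63, 45, 63, 63, 63]
  [83, 68, ∞, 45, 83, 79, 63]
  [83, 68, 90, ∞, 83, 79, 63]
  [63, 63, 63, 45, ∞, 63, 63]
  [63, 68, 63, 45, 63, ∞, 63]
  [93, 68, 63, 45, 93, 79, ∞]
Answer: C*[4][3] = 45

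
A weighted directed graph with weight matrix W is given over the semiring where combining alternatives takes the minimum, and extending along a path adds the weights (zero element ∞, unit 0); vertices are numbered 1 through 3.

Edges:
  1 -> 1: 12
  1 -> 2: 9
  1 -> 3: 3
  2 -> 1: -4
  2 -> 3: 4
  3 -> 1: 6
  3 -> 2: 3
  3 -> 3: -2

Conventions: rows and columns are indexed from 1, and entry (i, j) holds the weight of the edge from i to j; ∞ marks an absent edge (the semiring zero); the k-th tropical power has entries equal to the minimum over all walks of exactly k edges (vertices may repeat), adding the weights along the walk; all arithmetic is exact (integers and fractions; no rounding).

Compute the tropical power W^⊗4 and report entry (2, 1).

W^⊗2:
  [5, 6, 1]
  [8, 5, -1]
  [-1, 1, -4]
W^⊗3:
  [2, 4, -1]
  [1, 2, -3]
  [-3, -1, -6]
W^⊗4:
  [0, 2, -3]
  [-2, 0, -5]
  [-5, -3, -8]
Key observation: the optimum is the walk 2->1->3->2->1, with weight (-4) + 3 + 3 + (-4) = -2.
Optimal value attained by: walk 2->1->3->2->1.
Answer: (W^⊗4)[2][1] = -2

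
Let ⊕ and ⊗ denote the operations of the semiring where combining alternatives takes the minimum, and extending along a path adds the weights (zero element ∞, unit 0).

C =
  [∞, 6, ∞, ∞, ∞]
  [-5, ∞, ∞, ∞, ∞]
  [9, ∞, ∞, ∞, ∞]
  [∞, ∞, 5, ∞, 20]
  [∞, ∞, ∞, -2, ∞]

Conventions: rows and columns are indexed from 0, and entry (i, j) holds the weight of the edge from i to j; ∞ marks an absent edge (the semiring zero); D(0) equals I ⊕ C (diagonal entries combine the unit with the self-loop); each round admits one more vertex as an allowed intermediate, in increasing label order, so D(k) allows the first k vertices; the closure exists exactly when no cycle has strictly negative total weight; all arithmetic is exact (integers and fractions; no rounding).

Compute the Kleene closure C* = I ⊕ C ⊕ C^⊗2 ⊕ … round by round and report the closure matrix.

D(0):
  [0, 6, ∞, ∞, ∞]
  [-5, 0, ∞, ∞, ∞]
  [9, ∞, 0, ∞, ∞]
  [∞, ∞, 5, 0, 20]
  [∞, ∞, ∞, -2, 0]
D(1):
  [0, 6, ∞, ∞, ∞]
  [-5, 0, ∞, ∞, ∞]
  [9, 15, 0, ∞, ∞]
  [∞, ∞, 5, 0, 20]
  [∞, ∞, ∞, -2, 0]
D(2):
  [0, 6, ∞, ∞, ∞]
  [-5, 0, ∞, ∞, ∞]
  [9, 15, 0, ∞, ∞]
  [∞, ∞, 5, 0, 20]
  [∞, ∞, ∞, -2, 0]
D(3):
  [0, 6, ∞, ∞, ∞]
  [-5, 0, ∞, ∞, ∞]
  [9, 15, 0, ∞, ∞]
  [14, 20, 5, 0, 20]
  [∞, ∞, ∞, -2, 0]
D(4):
  [0, 6, ∞, ∞, ∞]
  [-5, 0, ∞, ∞, ∞]
  [9, 15, 0, ∞, ∞]
  [14, 20, 5, 0, 20]
  [12, 18, 3, -2, 0]
D(5):
  [0, 6, ∞, ∞, ∞]
  [-5, 0, ∞, ∞, ∞]
  [9, 15, 0, ∞, ∞]
  [14, 20, 5, 0, 20]
  [12, 18, 3, -2, 0]
Answer: C* = [[0, 6, ∞, ∞, ∞], [-5, 0, ∞, ∞, ∞], [9, 15, 0, ∞, ∞], [14, 20, 5, 0, 20], [12, 18, 3, -2, 0]]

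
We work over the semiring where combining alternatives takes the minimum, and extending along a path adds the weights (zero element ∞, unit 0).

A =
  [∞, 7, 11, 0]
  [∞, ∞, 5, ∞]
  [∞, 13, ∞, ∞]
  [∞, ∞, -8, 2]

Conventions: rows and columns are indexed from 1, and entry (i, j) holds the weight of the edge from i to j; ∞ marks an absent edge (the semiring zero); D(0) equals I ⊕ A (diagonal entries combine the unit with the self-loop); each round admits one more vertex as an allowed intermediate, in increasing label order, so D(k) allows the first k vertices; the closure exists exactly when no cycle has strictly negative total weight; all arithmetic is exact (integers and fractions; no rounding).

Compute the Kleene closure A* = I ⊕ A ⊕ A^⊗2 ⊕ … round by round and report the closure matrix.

D(0):
  [0, 7, 11, 0]
  [∞, 0, 5, ∞]
  [∞, 13, 0, ∞]
  [∞, ∞, -8, 0]
D(1):
  [0, 7, 11, 0]
  [∞, 0, 5, ∞]
  [∞, 13, 0, ∞]
  [∞, ∞, -8, 0]
D(2):
  [0, 7, 11, 0]
  [∞, 0, 5, ∞]
  [∞, 13, 0, ∞]
  [∞, ∞, -8, 0]
D(3):
  [0, 7, 11, 0]
  [∞, 0, 5, ∞]
  [∞, 13, 0, ∞]
  [∞, 5, -8, 0]
D(4):
  [0, 5, -8, 0]
  [∞, 0, 5, ∞]
  [∞, 13, 0, ∞]
  [∞, 5, -8, 0]
Answer: A* = [[0, 5, -8, 0], [∞, 0, 5, ∞], [∞, 13, 0, ∞], [∞, 5, -8, 0]]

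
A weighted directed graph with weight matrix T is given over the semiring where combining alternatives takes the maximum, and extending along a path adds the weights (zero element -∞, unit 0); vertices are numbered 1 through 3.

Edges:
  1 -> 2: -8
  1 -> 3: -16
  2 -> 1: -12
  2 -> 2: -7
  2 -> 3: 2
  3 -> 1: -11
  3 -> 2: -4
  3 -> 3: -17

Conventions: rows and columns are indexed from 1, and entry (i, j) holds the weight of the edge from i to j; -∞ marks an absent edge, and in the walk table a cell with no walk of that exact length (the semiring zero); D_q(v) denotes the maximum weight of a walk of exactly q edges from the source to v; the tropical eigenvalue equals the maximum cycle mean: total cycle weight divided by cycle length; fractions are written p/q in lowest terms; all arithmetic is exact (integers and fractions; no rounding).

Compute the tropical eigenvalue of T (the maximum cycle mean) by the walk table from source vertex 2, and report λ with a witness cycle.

q=0: [-∞, 0, -∞]
q=1: [-12, -7, 2]
q=2: [-9, -2, -5]
q=3: [-14, -9, 0]
Optimal cycle mean attained by: cycle 2->3->2, total 2 + (-4), length 2.
Answer: λ = -1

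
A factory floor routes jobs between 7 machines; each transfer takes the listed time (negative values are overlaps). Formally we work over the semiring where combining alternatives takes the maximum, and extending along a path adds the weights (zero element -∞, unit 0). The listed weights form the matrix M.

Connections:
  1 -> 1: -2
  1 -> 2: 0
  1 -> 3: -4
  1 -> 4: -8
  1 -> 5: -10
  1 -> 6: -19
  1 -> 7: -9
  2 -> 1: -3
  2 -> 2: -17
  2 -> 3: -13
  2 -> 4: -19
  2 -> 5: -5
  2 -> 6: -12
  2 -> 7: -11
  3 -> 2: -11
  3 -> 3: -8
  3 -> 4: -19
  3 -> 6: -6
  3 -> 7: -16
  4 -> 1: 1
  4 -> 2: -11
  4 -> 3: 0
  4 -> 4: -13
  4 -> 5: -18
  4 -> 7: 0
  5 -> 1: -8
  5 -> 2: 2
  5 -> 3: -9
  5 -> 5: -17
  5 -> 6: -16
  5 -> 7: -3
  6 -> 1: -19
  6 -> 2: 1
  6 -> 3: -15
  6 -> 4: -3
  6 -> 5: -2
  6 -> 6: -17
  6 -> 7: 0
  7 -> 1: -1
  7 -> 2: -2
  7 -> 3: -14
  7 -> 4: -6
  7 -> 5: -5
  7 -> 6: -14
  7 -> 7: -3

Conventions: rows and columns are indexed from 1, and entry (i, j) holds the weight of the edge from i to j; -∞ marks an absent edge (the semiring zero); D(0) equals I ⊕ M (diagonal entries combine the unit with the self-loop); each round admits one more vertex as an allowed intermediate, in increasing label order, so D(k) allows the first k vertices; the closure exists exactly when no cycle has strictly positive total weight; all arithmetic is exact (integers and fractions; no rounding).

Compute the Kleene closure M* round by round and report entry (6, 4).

D(0):
  [0, 0, -4, -8, -10, -19, -9]
  [-3, 0, -13, -19, -5, -12, -11]
  [-∞, -11, 0, -19, -∞, -6, -16]
  [1, -11, 0, 0, -18, -∞, 0]
  [-8, 2, -9, -∞, 0, -16, -3]
  [-19, 1, -15, -3, -2, 0, 0]
  [-1, -2, -14, -6, -5, -14, 0]
D(1):
  [0, 0, -4, -8, -10, -19, -9]
  [-3, 0, -7, -11, -5, -12, -11]
  [-∞, -11, 0, -19, -∞, -6, -16]
  [1, 1, 0, 0, -9, -18, 0]
  [-8, 2, -9, -16, 0, -16, -3]
  [-19, 1, -15, -3, -2, 0, 0]
  [-1, -1, -5, -6, -5, -14, 0]
D(2):
  [0, 0, -4, -8, -5, -12, -9]
  [-3, 0, -7, -11, -5, -12, -11]
  [-14, -11, 0, -19, -16, -6, -16]
  [1, 1, 0, 0, -4, -11, 0]
  [-1, 2, -5, -9, 0, -10, -3]
  [-2, 1, -6, -3, -2, 0, 0]
  [-1, -1, -5, -6, -5, -13, 0]
D(3):
  [0, 0, -4, -8, -5, -10, -9]
  [-3, 0, -7, -11, -5, -12, -11]
  [-14, -11, 0, -19, -16, -6, -16]
  [1, 1, 0, 0, -4, -6, 0]
  [-1, 2, -5, -9, 0, -10, -3]
  [-2, 1, -6, -3, -2, 0, 0]
  [-1, -1, -5, -6, -5, -11, 0]
D(4):
  [0, 0, -4, -8, -5, -10, -8]
  [-3, 0, -7, -11, -5, -12, -11]
  [-14, -11, 0, -19, -16, -6, -16]
  [1, 1, 0, 0, -4, -6, 0]
  [-1, 2, -5, -9, 0, -10, -3]
  [-2, 1, -3, -3, -2, 0, 0]
  [-1, -1, -5, -6, -5, -11, 0]
D(5):
  [0, 0, -4, -8, -5, -10, -8]
  [-3, 0, -7, -11, -5, -12, -8]
  [-14, -11, 0, -19, -16, -6, -16]
  [1, 1, 0, 0, -4, -6, 0]
  [-1, 2, -5, -9, 0, -10, -3]
  [-2, 1, -3, -3, -2, 0, 0]
  [-1, -1, -5, -6, -5, -11, 0]
D(6):
  [0, 0, -4, -8, -5, -10, -8]
  [-3, 0, -7, -11, -5, -12, -8]
  [-8, -5, 0, -9, -8, -6, -6]
  [1, 1, 0, 0, -4, -6, 0]
  [-1, 2, -5, -9, 0, -10, -3]
  [-2, 1, -3, -3, -2, 0, 0]
  [-1, -1, -5, -6, -5, -11, 0]
D(7):
  [0, 0, -4, -8, -5, -10, -8]
  [-3, 0, -7, -11, -5, -12, -8]
  [-7, -5, 0, -9, -8, -6, -6]
  [1, 1, 0, 0, -4, -6, 0]
  [-1, 2, -5, -9, 0, -10, -3]
  [-1, 1, -3, -3, -2, 0, 0]
  [-1, -1, -5, -6, -5, -11, 0]
Answer: M*[6][4] = -3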